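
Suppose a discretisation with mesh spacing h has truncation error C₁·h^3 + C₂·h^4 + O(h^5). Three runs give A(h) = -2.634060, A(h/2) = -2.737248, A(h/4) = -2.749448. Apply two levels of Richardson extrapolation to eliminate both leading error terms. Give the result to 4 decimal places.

First eliminate the h^3 term (factor 2^3 = 8):
  B₁ = (8·(-2.737248) − (-2.634060))/7 = -2.751989
  B₂ = (8·(-2.749448) − (-2.737248))/7 = -2.751191
Then eliminate the h^4 term (factor 2^4 = 16):
  (16·(-2.751191) − (-2.751989))/15 = -2.751138

-2.7511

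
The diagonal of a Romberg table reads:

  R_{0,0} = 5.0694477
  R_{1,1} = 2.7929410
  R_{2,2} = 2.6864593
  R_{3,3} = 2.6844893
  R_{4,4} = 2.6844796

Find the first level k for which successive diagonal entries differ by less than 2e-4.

|R_{1,1} − R_{0,0}| = 2.2765067 ≥ 2e-4
|R_{2,2} − R_{1,1}| = 0.1064817 ≥ 2e-4
|R_{3,3} − R_{2,2}| = 0.0019700 ≥ 2e-4
|R_{4,4} − R_{3,3}| = 0.0000097 < 2e-4

k = 4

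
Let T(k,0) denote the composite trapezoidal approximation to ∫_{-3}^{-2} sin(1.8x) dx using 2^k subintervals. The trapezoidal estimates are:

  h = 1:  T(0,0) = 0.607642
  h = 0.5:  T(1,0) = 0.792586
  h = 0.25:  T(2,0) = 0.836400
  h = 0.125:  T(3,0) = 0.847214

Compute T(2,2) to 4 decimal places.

0.8508

T(1,1) = 0.792586 + (0.792586 − 0.607642)/3 = 0.854234
T(2,1) = 0.836400 + (0.836400 − 0.792586)/3 = 0.851005
T(2,2) = (16·0.851005 − 0.854234) / 15 = 0.850790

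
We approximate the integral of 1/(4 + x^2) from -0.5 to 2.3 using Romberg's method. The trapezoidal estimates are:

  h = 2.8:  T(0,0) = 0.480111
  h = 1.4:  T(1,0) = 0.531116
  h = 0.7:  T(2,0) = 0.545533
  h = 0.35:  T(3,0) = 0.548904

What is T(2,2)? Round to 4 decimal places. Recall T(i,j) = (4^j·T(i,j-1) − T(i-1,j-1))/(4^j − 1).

Richardson extrapolation on the trapezoidal column (denominator 4−1=3):
T(1,1) = 0.531116 + (0.531116 − 0.480111)/3 = 0.548118
T(2,1) = (4·0.545533 − 0.531116) / 3 = 0.550339
T(2,2) = (16·0.550339 − 0.548118) / 15 = 0.550487
(Column j=1 coincides with Simpson's rule on the same nodes.)

0.5505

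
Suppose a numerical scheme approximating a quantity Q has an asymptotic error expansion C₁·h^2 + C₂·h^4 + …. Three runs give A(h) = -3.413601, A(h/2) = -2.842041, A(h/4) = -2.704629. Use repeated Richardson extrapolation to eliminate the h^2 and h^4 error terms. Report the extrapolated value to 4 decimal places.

First eliminate the h^2 term (factor 2^2 = 4):
  B₁ = (4·(-2.842041) − (-3.413601))/3 = -2.651521
  B₂ = (4·(-2.704629) − (-2.842041))/3 = -2.658825
Then eliminate the h^4 term (factor 2^4 = 16):
  (16·(-2.658825) − (-2.651521))/15 = -2.659312

-2.6593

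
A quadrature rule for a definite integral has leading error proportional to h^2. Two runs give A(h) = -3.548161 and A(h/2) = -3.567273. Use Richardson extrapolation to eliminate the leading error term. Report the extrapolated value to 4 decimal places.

-3.5736

The leading error scales as h^2; refining by a factor of 2 reduces it by 2^2 = 4.
Extrapolated value = (4·A(h/2) − A(h)) / (4 − 1)
= (4·(-3.567273) − (-3.548161)) / 3
= -10.720931 / 3 = -3.573644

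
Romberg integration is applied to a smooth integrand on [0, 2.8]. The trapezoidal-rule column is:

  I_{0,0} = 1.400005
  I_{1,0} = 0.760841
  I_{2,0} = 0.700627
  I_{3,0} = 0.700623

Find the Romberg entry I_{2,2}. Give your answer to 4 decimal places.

Richardson extrapolation on the trapezoidal column (denominator 4−1=3):
I_{1,1} = 0.760841 + (0.760841 − 1.400005)/3 = 0.547786
I_{2,1} = 0.700627 + (0.700627 − 0.760841)/3 = 0.680556
I_{2,2} = 0.680556 + (0.680556 − 0.547786)/15 = 0.689407

0.6894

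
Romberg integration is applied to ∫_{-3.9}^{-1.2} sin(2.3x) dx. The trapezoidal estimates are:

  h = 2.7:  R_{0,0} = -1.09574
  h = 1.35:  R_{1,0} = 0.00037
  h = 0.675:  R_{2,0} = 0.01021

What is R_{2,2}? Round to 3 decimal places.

-0.010

Richardson extrapolation on the trapezoidal column (denominator 4−1=3):
R_{1,1} = (4·0.00037 − (-1.09574)) / 3 = 0.36574
R_{2,1} = 0.01021 + (0.01021 − 0.00037)/3 = 0.01349
R_{2,2} = (16·0.01349 − 0.36574) / 15 = -0.00999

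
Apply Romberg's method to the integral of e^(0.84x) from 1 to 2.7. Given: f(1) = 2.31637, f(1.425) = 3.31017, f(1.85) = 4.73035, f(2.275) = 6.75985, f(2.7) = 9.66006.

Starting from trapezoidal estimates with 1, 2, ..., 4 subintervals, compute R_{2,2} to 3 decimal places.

R_{0,0} (trapezoid, 1 panel, h=1.7000): 10.17997
R_{1,0} (trapezoid, 2 panels, h=0.8500): 9.11078
R_{2,0} (trapezoid, 4 panels, h=0.4250): 8.83515
R_{1,1} = 9.11078 + (9.11078 − 10.17997)/3 = 8.75438
R_{2,1} = 8.83515 + (8.83515 − 9.11078)/3 = 8.74327
R_{2,2} = 8.74327 + (8.74327 − 8.75438)/15 = 8.74253

8.743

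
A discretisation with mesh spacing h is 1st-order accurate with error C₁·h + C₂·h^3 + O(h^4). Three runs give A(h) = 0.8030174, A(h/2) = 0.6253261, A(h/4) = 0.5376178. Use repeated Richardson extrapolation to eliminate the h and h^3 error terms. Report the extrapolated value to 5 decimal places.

First eliminate the h term (factor 2^1 = 2):
  B₁ = (2·0.6253261 − 0.8030174)/1 = 0.4476348
  B₂ = (2·0.5376178 − 0.6253261)/1 = 0.4499095
Then eliminate the h^3 term (factor 2^3 = 8):
  (8·0.4499095 − 0.4476348)/7 = 0.4502345

0.45023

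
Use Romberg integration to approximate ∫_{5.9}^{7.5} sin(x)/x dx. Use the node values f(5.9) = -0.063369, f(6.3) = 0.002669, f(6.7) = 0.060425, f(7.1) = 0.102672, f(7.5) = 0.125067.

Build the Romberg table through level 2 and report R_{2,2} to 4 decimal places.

R_{0,0} (trapezoid, 1 panel, h=1.6000): 0.049358
R_{1,0} (trapezoid, 2 panels, h=0.8000): 0.073019
R_{2,0} (trapezoid, 4 panels, h=0.4000): 0.078646
R_{1,1} = 0.073019 + (0.073019 − 0.049358)/3 = 0.080906
R_{2,1} = 0.078646 + (0.078646 − 0.073019)/3 = 0.080522
R_{2,2} = 0.080522 + (0.080522 − 0.080906)/15 = 0.080496

0.0805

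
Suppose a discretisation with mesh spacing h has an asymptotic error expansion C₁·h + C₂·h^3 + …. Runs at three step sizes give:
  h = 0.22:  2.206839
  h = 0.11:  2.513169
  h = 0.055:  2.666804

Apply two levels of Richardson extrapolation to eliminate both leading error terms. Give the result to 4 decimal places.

First eliminate the h term (factor 2^1 = 2):
  B₁ = (2·2.513169 − 2.206839)/1 = 2.819499
  B₂ = (2·2.666804 − 2.513169)/1 = 2.820439
Then eliminate the h^3 term (factor 2^3 = 8):
  (8·2.820439 − 2.819499)/7 = 2.820573

2.8206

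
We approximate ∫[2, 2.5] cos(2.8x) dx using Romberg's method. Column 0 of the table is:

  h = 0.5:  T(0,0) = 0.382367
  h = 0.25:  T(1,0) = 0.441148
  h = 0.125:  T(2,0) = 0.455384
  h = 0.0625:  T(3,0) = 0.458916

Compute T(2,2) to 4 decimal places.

0.4601

T(1,1) = 0.441148 + (0.441148 − 0.382367)/3 = 0.460742
T(2,1) = (4·0.455384 − 0.441148) / 3 = 0.460129
T(2,2) = 0.460129 + (0.460129 − 0.460742)/15 = 0.460088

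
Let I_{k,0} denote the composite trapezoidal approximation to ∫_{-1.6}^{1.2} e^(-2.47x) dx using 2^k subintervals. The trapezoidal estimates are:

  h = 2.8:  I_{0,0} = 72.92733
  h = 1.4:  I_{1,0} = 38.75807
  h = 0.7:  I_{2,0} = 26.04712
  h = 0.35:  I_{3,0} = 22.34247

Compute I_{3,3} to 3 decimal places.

21.055

Richardson extrapolation on the trapezoidal column (denominator 4−1=3):
I_{1,1} = (4·38.75807 − 72.92733) / 3 = 27.36832
I_{2,1} = (4·26.04712 − 38.75807) / 3 = 21.81014
I_{3,1} = (4·22.34247 − 26.04712) / 3 = 21.10759
I_{2,2} = 21.81014 + (21.81014 − 27.36832)/15 = 21.43959
I_{3,2} = 21.10759 + (21.10759 − 21.81014)/15 = 21.06075
I_{3,3} = (64·21.06075 − 21.43959) / 63 = 21.05474
(Column j=1 coincides with Simpson's rule on the same nodes.)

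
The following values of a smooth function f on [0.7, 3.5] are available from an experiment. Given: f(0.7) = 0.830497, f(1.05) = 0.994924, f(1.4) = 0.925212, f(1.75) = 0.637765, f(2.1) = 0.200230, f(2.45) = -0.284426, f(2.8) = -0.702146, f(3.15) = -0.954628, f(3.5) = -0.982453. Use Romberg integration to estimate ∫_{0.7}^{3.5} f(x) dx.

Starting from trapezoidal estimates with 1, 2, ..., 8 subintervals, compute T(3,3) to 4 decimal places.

0.2647

T(0,0) (trapezoid, 1 panel, h=2.8000): -0.212738
T(1,0) (trapezoid, 2 panels, h=1.4000): 0.173953
T(2,0) (trapezoid, 4 panels, h=0.7000): 0.243123
T(3,0) (trapezoid, 8 panels, h=0.3500): 0.259334
T(1,1) = 0.173953 + (0.173953 − (-0.212738))/3 = 0.302850
T(2,1) = 0.243123 + (0.243123 − 0.173953)/3 = 0.266180
T(3,1) = 0.259334 + (0.259334 − 0.243123)/3 = 0.264738
T(2,2) = 0.266180 + (0.266180 − 0.302850)/15 = 0.263735
T(3,2) = 0.264738 + (0.264738 − 0.266180)/15 = 0.264642
T(3,3) = 0.264642 + (0.264642 − 0.263735)/63 = 0.264656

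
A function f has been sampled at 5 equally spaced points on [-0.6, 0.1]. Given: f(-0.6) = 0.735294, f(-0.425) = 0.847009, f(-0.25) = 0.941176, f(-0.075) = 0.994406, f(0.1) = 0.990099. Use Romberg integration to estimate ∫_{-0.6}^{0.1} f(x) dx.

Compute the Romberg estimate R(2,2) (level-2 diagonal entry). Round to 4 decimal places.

0.6401

R(0,0) (trapezoid, 1 panel, h=0.7000): 0.603888
R(1,0) (trapezoid, 2 panels, h=0.3500): 0.631355
R(2,0) (trapezoid, 4 panels, h=0.1750): 0.637925
R(1,1) = 0.631355 + (0.631355 − 0.603888)/3 = 0.640511
R(2,1) = 0.637925 + (0.637925 − 0.631355)/3 = 0.640115
R(2,2) = 0.640115 + (0.640115 − 0.640511)/15 = 0.640089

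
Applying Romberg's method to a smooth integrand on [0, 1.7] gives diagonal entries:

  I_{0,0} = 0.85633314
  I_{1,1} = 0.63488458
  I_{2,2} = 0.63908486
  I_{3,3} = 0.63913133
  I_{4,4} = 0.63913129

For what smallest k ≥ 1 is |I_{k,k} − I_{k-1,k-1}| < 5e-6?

k = 4

|I_{1,1} − I_{0,0}| = 0.22144856 ≥ 5e-6
|I_{2,2} − I_{1,1}| = 0.00420028 ≥ 5e-6
|I_{3,3} − I_{2,2}| = 0.00004647 ≥ 5e-6
|I_{4,4} − I_{3,3}| = 0.00000004 < 5e-6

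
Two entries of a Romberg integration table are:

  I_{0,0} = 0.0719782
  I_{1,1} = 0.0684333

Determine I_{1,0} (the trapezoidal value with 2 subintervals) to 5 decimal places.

0.06932

From I_{1,1} = (4·I_{1,0} − I_{0,0})/3, solve for I_{1,0}:
4·I_{1,0} = 3·0.0684333 + 0.0719782 = 0.2772781
I_{1,0} = 0.0693195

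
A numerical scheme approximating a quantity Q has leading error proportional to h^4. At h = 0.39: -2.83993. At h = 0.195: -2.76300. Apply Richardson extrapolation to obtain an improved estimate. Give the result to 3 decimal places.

Extrapolated value = (16·A(h/2) − A(h)) / (16 − 1)
= (16·(-2.76300) − (-2.83993)) / 15
= -41.36807 / 15 = -2.75787

-2.758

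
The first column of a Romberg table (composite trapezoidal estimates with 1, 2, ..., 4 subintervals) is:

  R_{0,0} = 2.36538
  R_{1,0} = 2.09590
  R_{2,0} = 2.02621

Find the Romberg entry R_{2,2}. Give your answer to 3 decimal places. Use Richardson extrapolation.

R_{1,1} = 2.09590 + (2.09590 − 2.36538)/3 = 2.00607
R_{2,1} = 2.02621 + (2.02621 − 2.09590)/3 = 2.00298
R_{2,2} = 2.00298 + (2.00298 − 2.00607)/15 = 2.00277

2.003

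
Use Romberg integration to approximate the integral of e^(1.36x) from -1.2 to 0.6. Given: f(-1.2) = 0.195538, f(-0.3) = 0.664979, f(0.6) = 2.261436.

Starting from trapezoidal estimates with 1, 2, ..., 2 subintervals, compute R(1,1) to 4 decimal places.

R(0,0) (trapezoid, 1 panel, h=1.8000): 2.211277
R(1,0) (trapezoid, 2 panels, h=0.9000): 1.704119
R(1,1) = 1.704119 + (1.704119 − 2.211277)/3 = 1.535066

1.5351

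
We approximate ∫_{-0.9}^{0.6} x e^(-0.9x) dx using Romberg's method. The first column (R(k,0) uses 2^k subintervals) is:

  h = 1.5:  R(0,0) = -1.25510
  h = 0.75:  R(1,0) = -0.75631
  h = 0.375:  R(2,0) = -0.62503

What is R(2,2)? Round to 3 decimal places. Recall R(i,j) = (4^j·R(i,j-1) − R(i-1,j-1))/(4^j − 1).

Richardson extrapolation on the trapezoidal column (denominator 4−1=3):
R(1,1) = (4·(-0.75631) − (-1.25510)) / 3 = -0.59005
R(2,1) = (4·(-0.62503) − (-0.75631)) / 3 = -0.58127
R(2,2) = (16·(-0.58127) − (-0.59005)) / 15 = -0.58068
(Column j=1 coincides with Simpson's rule on the same nodes.)

-0.581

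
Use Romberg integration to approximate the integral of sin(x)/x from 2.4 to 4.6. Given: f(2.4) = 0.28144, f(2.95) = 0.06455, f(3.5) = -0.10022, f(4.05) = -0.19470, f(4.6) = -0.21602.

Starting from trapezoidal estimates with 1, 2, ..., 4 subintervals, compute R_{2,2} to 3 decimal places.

R_{0,0} (trapezoid, 1 panel, h=2.2000): 0.07196
R_{1,0} (trapezoid, 2 panels, h=1.1000): -0.07426
R_{2,0} (trapezoid, 4 panels, h=0.5500): -0.10871
R_{1,1} = -0.07426 + (-0.07426 − 0.07196)/3 = -0.12300
R_{2,1} = -0.10871 + (-0.10871 − (-0.07426))/3 = -0.12019
R_{2,2} = -0.12019 + (-0.12019 − (-0.12300))/15 = -0.12000

-0.120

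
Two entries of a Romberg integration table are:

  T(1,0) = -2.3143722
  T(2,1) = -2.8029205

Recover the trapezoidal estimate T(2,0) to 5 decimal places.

-2.68078

From T(2,1) = (4·T(2,0) − T(1,0))/3, solve for T(2,0):
4·T(2,0) = 3·(-2.8029205) + (-2.3143722) = -10.7231337
T(2,0) = -2.6807834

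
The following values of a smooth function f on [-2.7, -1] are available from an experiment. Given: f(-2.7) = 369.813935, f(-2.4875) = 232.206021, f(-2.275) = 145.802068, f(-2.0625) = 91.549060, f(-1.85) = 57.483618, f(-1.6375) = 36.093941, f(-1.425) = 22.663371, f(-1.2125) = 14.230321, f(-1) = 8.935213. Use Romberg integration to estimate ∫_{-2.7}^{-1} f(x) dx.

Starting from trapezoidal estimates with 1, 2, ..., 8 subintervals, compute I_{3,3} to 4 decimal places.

164.7856

I_{0,0} (trapezoid, 1 panel, h=1.7000): 321.936776
I_{1,0} (trapezoid, 2 panels, h=0.8500): 209.829463
I_{2,0} (trapezoid, 4 panels, h=0.4250): 176.512543
I_{3,0} (trapezoid, 8 panels, h=0.2125): 167.748132
I_{1,1} = 209.829463 + (209.829463 − 321.936776)/3 = 172.460359
I_{2,1} = 176.512543 + (176.512543 − 209.829463)/3 = 165.406903
I_{3,1} = 167.748132 + (167.748132 − 176.512543)/3 = 164.826662
I_{2,2} = 165.406903 + (165.406903 − 172.460359)/15 = 164.936673
I_{3,2} = 164.826662 + (164.826662 − 165.406903)/15 = 164.787979
I_{3,3} = 164.787979 + (164.787979 − 164.936673)/63 = 164.785619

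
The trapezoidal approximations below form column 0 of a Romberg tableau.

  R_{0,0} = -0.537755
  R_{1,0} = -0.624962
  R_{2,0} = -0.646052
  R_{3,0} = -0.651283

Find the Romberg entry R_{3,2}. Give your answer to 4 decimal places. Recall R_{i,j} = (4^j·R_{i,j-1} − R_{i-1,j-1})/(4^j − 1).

-0.6530

Richardson extrapolation on the trapezoidal column (denominator 4−1=3):
R_{2,1} = -0.646052 + (-0.646052 − (-0.624962))/3 = -0.653082
R_{3,1} = -0.651283 + (-0.651283 − (-0.646052))/3 = -0.653027
R_{3,2} = (16·(-0.653027) − (-0.653082)) / 15 = -0.653023
(Column j=1 coincides with Simpson's rule on the same nodes.)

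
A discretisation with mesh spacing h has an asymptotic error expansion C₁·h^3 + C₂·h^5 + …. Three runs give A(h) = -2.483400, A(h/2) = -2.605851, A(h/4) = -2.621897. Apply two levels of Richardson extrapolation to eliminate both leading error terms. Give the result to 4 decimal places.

-2.6242

First eliminate the h^3 term (factor 2^3 = 8):
  B₁ = (8·(-2.605851) − (-2.483400))/7 = -2.623344
  B₂ = (8·(-2.621897) − (-2.605851))/7 = -2.624189
Then eliminate the h^5 term (factor 2^5 = 32):
  (32·(-2.624189) − (-2.623344))/31 = -2.624216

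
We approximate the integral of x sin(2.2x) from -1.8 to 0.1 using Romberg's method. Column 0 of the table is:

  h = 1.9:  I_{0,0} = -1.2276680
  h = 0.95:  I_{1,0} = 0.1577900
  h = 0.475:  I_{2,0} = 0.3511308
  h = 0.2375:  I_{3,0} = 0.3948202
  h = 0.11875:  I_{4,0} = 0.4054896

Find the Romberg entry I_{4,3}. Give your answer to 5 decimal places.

0.40902

Richardson extrapolation on the trapezoidal column (denominator 4−1=3):
I_{2,1} = (4·0.3511308 − 0.1577900) / 3 = 0.4155777
I_{3,1} = 0.3948202 + (0.3948202 − 0.3511308)/3 = 0.4093833
I_{4,1} = (4·0.4054896 − 0.3948202) / 3 = 0.4090461
I_{3,2} = (16·0.4093833 − 0.4155777) / 15 = 0.4089703
I_{4,2} = 0.4090461 + (0.4090461 − 0.4093833)/15 = 0.4090236
I_{4,3} = (64·0.4090236 − 0.4089703) / 63 = 0.4090244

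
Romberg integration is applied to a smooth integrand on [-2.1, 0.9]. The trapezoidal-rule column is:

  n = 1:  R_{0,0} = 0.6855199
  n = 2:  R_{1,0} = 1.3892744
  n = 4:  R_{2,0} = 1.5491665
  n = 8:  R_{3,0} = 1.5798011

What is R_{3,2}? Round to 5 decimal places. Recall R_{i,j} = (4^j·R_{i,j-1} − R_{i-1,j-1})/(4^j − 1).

1.58918

Richardson extrapolation on the trapezoidal column (denominator 4−1=3):
R_{2,1} = (4·1.5491665 − 1.3892744) / 3 = 1.6024639
R_{3,1} = (4·1.5798011 − 1.5491665) / 3 = 1.5900126
R_{3,2} = (16·1.5900126 − 1.6024639) / 15 = 1.5891825
(Column j=1 coincides with Simpson's rule on the same nodes.)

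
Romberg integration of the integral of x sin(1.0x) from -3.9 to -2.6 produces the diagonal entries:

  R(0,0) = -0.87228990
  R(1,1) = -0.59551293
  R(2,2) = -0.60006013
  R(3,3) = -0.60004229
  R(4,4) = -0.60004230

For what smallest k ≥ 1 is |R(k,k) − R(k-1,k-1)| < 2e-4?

k = 3

|R(1,1) − R(0,0)| = 0.27677697 ≥ 2e-4
|R(2,2) − R(1,1)| = 0.00454720 ≥ 2e-4
|R(3,3) − R(2,2)| = 0.00001784 < 2e-4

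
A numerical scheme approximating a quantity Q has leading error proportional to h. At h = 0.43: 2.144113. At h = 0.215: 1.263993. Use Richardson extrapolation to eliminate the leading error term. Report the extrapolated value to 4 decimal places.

0.3839

The leading error scales as h; refining by a factor of 2 reduces it by 2^1 = 2.
Extrapolated value = (2·A(h/2) − A(h)) / (2 − 1)
= (2·1.263993 − 2.144113) / 1
= 0.383873 / 1 = 0.383873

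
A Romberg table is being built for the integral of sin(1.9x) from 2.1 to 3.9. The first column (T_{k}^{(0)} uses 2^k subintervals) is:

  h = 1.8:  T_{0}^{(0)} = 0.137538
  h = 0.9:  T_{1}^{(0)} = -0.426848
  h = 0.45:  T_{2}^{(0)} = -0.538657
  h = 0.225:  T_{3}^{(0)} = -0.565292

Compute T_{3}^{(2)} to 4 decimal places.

T_{2}^{(1)} = -0.538657 + (-0.538657 − (-0.426848))/3 = -0.575927
T_{3}^{(1)} = (4·(-0.565292) − (-0.538657)) / 3 = -0.574170
T_{3}^{(2)} = (16·(-0.574170) − (-0.575927)) / 15 = -0.574053

-0.5741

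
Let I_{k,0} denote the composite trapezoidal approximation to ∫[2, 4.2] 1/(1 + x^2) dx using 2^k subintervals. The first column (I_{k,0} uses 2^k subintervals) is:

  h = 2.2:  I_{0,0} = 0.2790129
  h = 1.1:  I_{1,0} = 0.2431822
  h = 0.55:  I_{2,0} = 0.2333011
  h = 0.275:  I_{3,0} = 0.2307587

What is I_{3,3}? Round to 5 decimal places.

0.22990

Richardson extrapolation on the trapezoidal column (denominator 4−1=3):
I_{1,1} = (4·0.2431822 − 0.2790129) / 3 = 0.2312386
I_{2,1} = 0.2333011 + (0.2333011 − 0.2431822)/3 = 0.2300074
I_{3,1} = 0.2307587 + (0.2307587 − 0.2333011)/3 = 0.2299112
I_{2,2} = 0.2300074 + (0.2300074 − 0.2312386)/15 = 0.2299253
I_{3,2} = 0.2299112 + (0.2299112 − 0.2300074)/15 = 0.2299048
I_{3,3} = 0.2299048 + (0.2299048 − 0.2299253)/63 = 0.2299045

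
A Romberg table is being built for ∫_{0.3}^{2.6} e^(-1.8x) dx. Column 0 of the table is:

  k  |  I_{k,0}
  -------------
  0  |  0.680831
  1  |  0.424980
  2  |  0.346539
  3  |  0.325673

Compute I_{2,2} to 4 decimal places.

Richardson extrapolation on the trapezoidal column (denominator 4−1=3):
I_{1,1} = (4·0.424980 − 0.680831) / 3 = 0.339696
I_{2,1} = 0.346539 + (0.346539 − 0.424980)/3 = 0.320392
I_{2,2} = (16·0.320392 − 0.339696) / 15 = 0.319105

0.3191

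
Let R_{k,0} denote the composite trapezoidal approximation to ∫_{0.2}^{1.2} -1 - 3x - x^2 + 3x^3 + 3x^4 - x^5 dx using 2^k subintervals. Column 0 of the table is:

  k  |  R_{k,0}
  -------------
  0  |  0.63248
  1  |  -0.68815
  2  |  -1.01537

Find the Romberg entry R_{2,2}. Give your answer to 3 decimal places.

R_{1,1} = (4·(-0.68815) − 0.63248) / 3 = -1.12836
R_{2,1} = -1.01537 + (-1.01537 − (-0.68815))/3 = -1.12444
R_{2,2} = (16·(-1.12444) − (-1.12836)) / 15 = -1.12418

-1.124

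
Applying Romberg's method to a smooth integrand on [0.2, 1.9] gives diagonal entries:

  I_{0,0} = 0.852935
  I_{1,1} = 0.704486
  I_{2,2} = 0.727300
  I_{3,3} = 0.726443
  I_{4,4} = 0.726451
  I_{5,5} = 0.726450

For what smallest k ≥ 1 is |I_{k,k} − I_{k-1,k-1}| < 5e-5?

k = 4

|I_{1,1} − I_{0,0}| = 0.148449 ≥ 5e-5
|I_{2,2} − I_{1,1}| = 0.022814 ≥ 5e-5
|I_{3,3} − I_{2,2}| = 0.000857 ≥ 5e-5
|I_{4,4} − I_{3,3}| = 0.000008 < 5e-5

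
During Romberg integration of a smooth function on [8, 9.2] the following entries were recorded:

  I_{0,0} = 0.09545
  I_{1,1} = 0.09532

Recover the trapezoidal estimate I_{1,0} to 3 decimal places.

From I_{1,1} = (4·I_{1,0} − I_{0,0})/3, solve for I_{1,0}:
4·I_{1,0} = 3·0.09532 + 0.09545 = 0.38141
I_{1,0} = 0.09535

0.095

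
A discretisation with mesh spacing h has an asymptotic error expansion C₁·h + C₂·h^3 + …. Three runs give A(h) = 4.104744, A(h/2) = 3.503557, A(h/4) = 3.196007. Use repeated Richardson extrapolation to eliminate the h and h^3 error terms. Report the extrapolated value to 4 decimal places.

2.8865

First eliminate the h term (factor 2^1 = 2):
  B₁ = (2·3.503557 − 4.104744)/1 = 2.902370
  B₂ = (2·3.196007 − 3.503557)/1 = 2.888457
Then eliminate the h^3 term (factor 2^3 = 8):
  (8·2.888457 − 2.902370)/7 = 2.886469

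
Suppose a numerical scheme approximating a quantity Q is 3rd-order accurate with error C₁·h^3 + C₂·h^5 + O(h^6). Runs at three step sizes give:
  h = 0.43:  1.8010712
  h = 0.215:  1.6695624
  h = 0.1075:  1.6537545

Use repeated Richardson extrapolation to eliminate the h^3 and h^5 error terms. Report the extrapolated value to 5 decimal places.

1.65152

First eliminate the h^3 term (factor 2^3 = 8):
  B₁ = (8·1.6695624 − 1.8010712)/7 = 1.6507754
  B₂ = (8·1.6537545 − 1.6695624)/7 = 1.6514962
Then eliminate the h^5 term (factor 2^5 = 32):
  (32·1.6514962 − 1.6507754)/31 = 1.6515195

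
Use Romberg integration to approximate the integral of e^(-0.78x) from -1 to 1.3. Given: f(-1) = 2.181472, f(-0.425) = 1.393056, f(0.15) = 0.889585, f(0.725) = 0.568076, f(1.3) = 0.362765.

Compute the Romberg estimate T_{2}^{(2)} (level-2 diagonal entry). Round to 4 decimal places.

T_{0}^{(0)} (trapezoid, 1 panel, h=2.3000): 2.925873
T_{1}^{(0)} (trapezoid, 2 panels, h=1.1500): 2.485959
T_{2}^{(0)} (trapezoid, 4 panels, h=0.5750): 2.370630
T_{1}^{(1)} = 2.485959 + (2.485959 − 2.925873)/3 = 2.339321
T_{2}^{(1)} = 2.370630 + (2.370630 − 2.485959)/3 = 2.332187
T_{2}^{(2)} = 2.332187 + (2.332187 − 2.339321)/15 = 2.331711

2.3317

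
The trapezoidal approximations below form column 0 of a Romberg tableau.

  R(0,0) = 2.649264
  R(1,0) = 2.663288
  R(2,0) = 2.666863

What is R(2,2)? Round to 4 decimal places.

Richardson extrapolation on the trapezoidal column (denominator 4−1=3):
R(1,1) = 2.663288 + (2.663288 − 2.649264)/3 = 2.667963
R(2,1) = (4·2.666863 − 2.663288) / 3 = 2.668055
R(2,2) = 2.668055 + (2.668055 − 2.667963)/15 = 2.668061
(Column j=1 coincides with Simpson's rule on the same nodes.)

2.6681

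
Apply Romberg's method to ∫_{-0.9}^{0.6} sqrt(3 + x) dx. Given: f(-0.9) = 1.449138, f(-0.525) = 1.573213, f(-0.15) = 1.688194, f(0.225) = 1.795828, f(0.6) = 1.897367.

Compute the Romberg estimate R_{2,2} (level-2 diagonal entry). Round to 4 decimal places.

R_{0,0} (trapezoid, 1 panel, h=1.5000): 2.509879
R_{1,0} (trapezoid, 2 panels, h=0.7500): 2.521085
R_{2,0} (trapezoid, 4 panels, h=0.3750): 2.523933
R_{1,1} = 2.521085 + (2.521085 − 2.509879)/3 = 2.524820
R_{2,1} = 2.523933 + (2.523933 − 2.521085)/3 = 2.524882
R_{2,2} = 2.524882 + (2.524882 − 2.524820)/15 = 2.524886

2.5249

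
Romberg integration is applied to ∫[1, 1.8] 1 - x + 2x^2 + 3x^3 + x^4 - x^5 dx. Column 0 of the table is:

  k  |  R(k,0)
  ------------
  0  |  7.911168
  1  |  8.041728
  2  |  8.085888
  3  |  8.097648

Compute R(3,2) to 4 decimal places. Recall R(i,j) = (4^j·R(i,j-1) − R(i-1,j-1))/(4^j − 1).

8.1016

Richardson extrapolation on the trapezoidal column (denominator 4−1=3):
R(2,1) = 8.085888 + (8.085888 − 8.041728)/3 = 8.100608
R(3,1) = 8.097648 + (8.097648 − 8.085888)/3 = 8.101568
R(3,2) = 8.101568 + (8.101568 − 8.100608)/15 = 8.101632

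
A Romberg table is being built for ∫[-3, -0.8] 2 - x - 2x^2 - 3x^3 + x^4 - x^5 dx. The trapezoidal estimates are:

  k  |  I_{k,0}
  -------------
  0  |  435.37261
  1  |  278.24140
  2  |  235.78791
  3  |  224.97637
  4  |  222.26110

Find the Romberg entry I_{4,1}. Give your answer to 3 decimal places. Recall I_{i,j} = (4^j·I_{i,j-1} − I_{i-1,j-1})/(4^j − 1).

Richardson extrapolation on the trapezoidal column (denominator 4−1=3):
I_{4,1} = 222.26110 + (222.26110 − 224.97637)/3 = 221.35601

221.356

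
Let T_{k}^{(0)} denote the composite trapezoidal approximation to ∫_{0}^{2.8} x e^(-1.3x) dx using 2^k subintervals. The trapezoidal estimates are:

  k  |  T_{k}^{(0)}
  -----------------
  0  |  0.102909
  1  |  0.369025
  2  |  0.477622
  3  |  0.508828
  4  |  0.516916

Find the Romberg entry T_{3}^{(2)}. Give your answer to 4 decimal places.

Richardson extrapolation on the trapezoidal column (denominator 4−1=3):
T_{2}^{(1)} = 0.477622 + (0.477622 − 0.369025)/3 = 0.513821
T_{3}^{(1)} = (4·0.508828 − 0.477622) / 3 = 0.519230
T_{3}^{(2)} = 0.519230 + (0.519230 − 0.513821)/15 = 0.519591

0.5196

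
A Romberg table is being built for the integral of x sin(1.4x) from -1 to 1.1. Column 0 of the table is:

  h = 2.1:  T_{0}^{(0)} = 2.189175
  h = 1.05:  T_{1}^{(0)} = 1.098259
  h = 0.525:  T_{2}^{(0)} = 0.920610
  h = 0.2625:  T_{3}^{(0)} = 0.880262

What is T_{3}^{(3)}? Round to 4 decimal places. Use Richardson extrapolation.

T_{1}^{(1)} = 1.098259 + (1.098259 − 2.189175)/3 = 0.734620
T_{2}^{(1)} = 0.920610 + (0.920610 − 1.098259)/3 = 0.861394
T_{3}^{(1)} = (4·0.880262 − 0.920610) / 3 = 0.866813
T_{2}^{(2)} = 0.861394 + (0.861394 − 0.734620)/15 = 0.869846
T_{3}^{(2)} = 0.866813 + (0.866813 − 0.861394)/15 = 0.867174
T_{3}^{(3)} = (64·0.867174 − 0.869846) / 63 = 0.867132

0.8671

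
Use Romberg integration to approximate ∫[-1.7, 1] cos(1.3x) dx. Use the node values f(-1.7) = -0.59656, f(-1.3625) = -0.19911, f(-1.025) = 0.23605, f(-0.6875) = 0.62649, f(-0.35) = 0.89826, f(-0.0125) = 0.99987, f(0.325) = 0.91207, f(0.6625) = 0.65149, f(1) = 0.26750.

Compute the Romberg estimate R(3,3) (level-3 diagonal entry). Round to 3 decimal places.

1.359

R(0,0) (trapezoid, 1 panel, h=2.7000): -0.44423
R(1,0) (trapezoid, 2 panels, h=1.3500): 0.99054
R(2,0) (trapezoid, 4 panels, h=0.6750): 1.27025
R(3,0) (trapezoid, 8 panels, h=0.3375): 1.33670
R(1,1) = 0.99054 + (0.99054 − (-0.44423))/3 = 1.46880
R(2,1) = 1.27025 + (1.27025 − 0.99054)/3 = 1.36349
R(3,1) = 1.33670 + (1.33670 − 1.27025)/3 = 1.35885
R(2,2) = 1.36349 + (1.36349 − 1.46880)/15 = 1.35647
R(3,2) = 1.35885 + (1.35885 − 1.36349)/15 = 1.35854
R(3,3) = 1.35854 + (1.35854 − 1.35647)/63 = 1.35857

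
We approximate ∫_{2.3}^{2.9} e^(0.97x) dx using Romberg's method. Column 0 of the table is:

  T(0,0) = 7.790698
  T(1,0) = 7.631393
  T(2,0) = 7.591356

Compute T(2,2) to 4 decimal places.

7.5780

Richardson extrapolation on the trapezoidal column (denominator 4−1=3):
T(1,1) = (4·7.631393 − 7.790698) / 3 = 7.578291
T(2,1) = (4·7.591356 − 7.631393) / 3 = 7.578010
T(2,2) = (16·7.578010 − 7.578291) / 15 = 7.577991
(Column j=1 coincides with Simpson's rule on the same nodes.)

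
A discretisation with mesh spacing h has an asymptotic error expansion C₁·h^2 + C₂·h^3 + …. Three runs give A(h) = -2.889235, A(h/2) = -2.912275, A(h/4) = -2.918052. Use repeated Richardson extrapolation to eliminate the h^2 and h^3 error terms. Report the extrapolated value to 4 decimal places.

-2.9200

First eliminate the h^2 term (factor 2^2 = 4):
  B₁ = (4·(-2.912275) − (-2.889235))/3 = -2.919955
  B₂ = (4·(-2.918052) − (-2.912275))/3 = -2.919978
Then eliminate the h^3 term (factor 2^3 = 8):
  (8·(-2.919978) − (-2.919955))/7 = -2.919981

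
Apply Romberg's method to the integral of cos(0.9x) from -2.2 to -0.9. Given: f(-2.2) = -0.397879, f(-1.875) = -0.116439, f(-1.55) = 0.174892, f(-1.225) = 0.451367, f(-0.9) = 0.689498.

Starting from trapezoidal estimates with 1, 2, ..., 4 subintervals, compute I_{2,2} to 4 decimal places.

I_{0,0} (trapezoid, 1 panel, h=1.3000): 0.189552
I_{1,0} (trapezoid, 2 panels, h=0.6500): 0.208456
I_{2,0} (trapezoid, 4 panels, h=0.3250): 0.213080
I_{1,1} = 0.208456 + (0.208456 − 0.189552)/3 = 0.214757
I_{2,1} = 0.213080 + (0.213080 − 0.208456)/3 = 0.214621
I_{2,2} = 0.214621 + (0.214621 − 0.214757)/15 = 0.214612

0.2146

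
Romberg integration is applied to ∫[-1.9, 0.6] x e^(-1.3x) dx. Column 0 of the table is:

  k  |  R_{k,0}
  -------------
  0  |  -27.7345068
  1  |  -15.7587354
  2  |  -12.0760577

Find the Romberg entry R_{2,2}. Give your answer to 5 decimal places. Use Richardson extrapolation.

Richardson extrapolation on the trapezoidal column (denominator 4−1=3):
R_{1,1} = -15.7587354 + (-15.7587354 − (-27.7345068))/3 = -11.7668116
R_{2,1} = -12.0760577 + (-12.0760577 − (-15.7587354))/3 = -10.8484985
R_{2,2} = (16·(-10.8484985) − (-11.7668116)) / 15 = -10.7872776

-10.78728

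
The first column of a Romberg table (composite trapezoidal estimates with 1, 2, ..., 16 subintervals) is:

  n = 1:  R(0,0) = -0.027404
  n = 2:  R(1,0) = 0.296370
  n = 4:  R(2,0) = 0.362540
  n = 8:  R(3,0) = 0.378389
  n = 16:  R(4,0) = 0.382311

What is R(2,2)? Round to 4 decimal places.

Richardson extrapolation on the trapezoidal column (denominator 4−1=3):
R(1,1) = (4·0.296370 − (-0.027404)) / 3 = 0.404295
R(2,1) = 0.362540 + (0.362540 − 0.296370)/3 = 0.384597
R(2,2) = 0.384597 + (0.384597 − 0.404295)/15 = 0.383284

0.3833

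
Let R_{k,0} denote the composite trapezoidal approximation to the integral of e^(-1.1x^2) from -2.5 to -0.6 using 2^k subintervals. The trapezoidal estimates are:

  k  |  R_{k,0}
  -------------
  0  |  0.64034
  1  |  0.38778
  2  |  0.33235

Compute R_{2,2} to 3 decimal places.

Richardson extrapolation on the trapezoidal column (denominator 4−1=3):
R_{1,1} = (4·0.38778 − 0.64034) / 3 = 0.30359
R_{2,1} = (4·0.33235 − 0.38778) / 3 = 0.31387
R_{2,2} = 0.31387 + (0.31387 − 0.30359)/15 = 0.31456
(Column j=1 coincides with Simpson's rule on the same nodes.)

0.315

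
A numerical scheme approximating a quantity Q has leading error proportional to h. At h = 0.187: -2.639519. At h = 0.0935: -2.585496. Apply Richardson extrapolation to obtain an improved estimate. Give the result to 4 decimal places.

Extrapolated value = (2·A(h/2) − A(h)) / (2 − 1)
= (2·(-2.585496) − (-2.639519)) / 1
= -2.531473 / 1 = -2.531473

-2.5315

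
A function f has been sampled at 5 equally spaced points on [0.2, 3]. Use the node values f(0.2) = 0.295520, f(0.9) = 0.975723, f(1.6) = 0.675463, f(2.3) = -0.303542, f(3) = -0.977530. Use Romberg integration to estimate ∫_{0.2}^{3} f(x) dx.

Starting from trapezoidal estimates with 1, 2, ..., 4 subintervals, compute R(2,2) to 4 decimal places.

R(0,0) (trapezoid, 1 panel, h=2.8000): -0.954814
R(1,0) (trapezoid, 2 panels, h=1.4000): 0.468241
R(2,0) (trapezoid, 4 panels, h=0.7000): 0.704647
R(1,1) = 0.468241 + (0.468241 − (-0.954814))/3 = 0.942593
R(2,1) = 0.704647 + (0.704647 − 0.468241)/3 = 0.783449
R(2,2) = 0.783449 + (0.783449 − 0.942593)/15 = 0.772839

0.7728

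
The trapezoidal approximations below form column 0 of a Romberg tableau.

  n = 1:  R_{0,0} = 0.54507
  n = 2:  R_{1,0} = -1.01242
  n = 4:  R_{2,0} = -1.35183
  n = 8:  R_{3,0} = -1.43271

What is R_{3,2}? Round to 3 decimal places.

-1.459

Richardson extrapolation on the trapezoidal column (denominator 4−1=3):
R_{2,1} = -1.35183 + (-1.35183 − (-1.01242))/3 = -1.46497
R_{3,1} = (4·(-1.43271) − (-1.35183)) / 3 = -1.45967
R_{3,2} = -1.45967 + (-1.45967 − (-1.46497))/15 = -1.45932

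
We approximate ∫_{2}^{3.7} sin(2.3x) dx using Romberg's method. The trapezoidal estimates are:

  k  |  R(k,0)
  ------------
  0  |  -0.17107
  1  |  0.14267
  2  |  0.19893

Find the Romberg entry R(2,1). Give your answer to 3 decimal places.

0.218

Richardson extrapolation on the trapezoidal column (denominator 4−1=3):
R(2,1) = 0.19893 + (0.19893 − 0.14267)/3 = 0.21768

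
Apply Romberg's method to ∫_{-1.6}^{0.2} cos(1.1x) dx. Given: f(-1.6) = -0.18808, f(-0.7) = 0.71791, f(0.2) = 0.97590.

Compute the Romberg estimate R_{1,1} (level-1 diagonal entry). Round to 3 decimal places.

1.098

R_{0,0} (trapezoid, 1 panel, h=1.8000): 0.70904
R_{1,0} (trapezoid, 2 panels, h=0.9000): 1.00064
R_{1,1} = 1.00064 + (1.00064 − 0.70904)/3 = 1.09784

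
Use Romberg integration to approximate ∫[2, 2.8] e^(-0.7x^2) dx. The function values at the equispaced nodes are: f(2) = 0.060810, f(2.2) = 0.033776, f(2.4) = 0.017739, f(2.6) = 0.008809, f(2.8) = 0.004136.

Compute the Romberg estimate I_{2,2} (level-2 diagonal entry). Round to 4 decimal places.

I_{0,0} (trapezoid, 1 panel, h=0.8000): 0.025978
I_{1,0} (trapezoid, 2 panels, h=0.4000): 0.020085
I_{2,0} (trapezoid, 4 panels, h=0.2000): 0.018559
I_{1,1} = 0.020085 + (0.020085 − 0.025978)/3 = 0.018121
I_{2,1} = 0.018559 + (0.018559 − 0.020085)/3 = 0.018050
I_{2,2} = 0.018050 + (0.018050 − 0.018121)/15 = 0.018045

0.0180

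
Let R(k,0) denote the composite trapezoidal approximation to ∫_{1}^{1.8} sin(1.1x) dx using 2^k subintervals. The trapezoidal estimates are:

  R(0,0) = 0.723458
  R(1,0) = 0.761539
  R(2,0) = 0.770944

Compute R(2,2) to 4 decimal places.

Richardson extrapolation on the trapezoidal column (denominator 4−1=3):
R(1,1) = (4·0.761539 − 0.723458) / 3 = 0.774233
R(2,1) = 0.770944 + (0.770944 − 0.761539)/3 = 0.774079
R(2,2) = (16·0.774079 − 0.774233) / 15 = 0.774069

0.7741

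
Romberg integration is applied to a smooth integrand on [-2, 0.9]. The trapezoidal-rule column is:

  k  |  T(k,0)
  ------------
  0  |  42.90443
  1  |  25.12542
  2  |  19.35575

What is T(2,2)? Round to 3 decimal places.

T(1,1) = (4·25.12542 − 42.90443) / 3 = 19.19908
T(2,1) = (4·19.35575 − 25.12542) / 3 = 17.43253
T(2,2) = 17.43253 + (17.43253 − 19.19908)/15 = 17.31476

17.315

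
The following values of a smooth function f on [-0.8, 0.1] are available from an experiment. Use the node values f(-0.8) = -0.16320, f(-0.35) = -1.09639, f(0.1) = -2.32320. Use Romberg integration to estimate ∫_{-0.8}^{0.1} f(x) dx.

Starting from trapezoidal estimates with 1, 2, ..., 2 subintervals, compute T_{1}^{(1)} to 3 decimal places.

-1.031

T_{0}^{(0)} (trapezoid, 1 panel, h=0.9000): -1.11888
T_{1}^{(0)} (trapezoid, 2 panels, h=0.4500): -1.05282
T_{1}^{(1)} = -1.05282 + (-1.05282 − (-1.11888))/3 = -1.03080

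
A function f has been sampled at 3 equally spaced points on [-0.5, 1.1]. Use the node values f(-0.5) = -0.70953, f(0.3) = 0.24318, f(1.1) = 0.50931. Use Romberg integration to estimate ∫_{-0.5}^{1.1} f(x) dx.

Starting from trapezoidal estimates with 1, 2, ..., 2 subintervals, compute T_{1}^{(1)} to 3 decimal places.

T_{0}^{(0)} (trapezoid, 1 panel, h=1.6000): -0.16018
T_{1}^{(0)} (trapezoid, 2 panels, h=0.8000): 0.11446
T_{1}^{(1)} = 0.11446 + (0.11446 − (-0.16018))/3 = 0.20601

0.206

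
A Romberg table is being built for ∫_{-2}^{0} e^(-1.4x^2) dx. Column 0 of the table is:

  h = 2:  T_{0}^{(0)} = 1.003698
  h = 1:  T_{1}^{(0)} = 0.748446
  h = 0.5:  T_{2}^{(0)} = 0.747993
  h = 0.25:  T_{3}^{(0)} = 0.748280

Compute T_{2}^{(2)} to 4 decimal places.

Richardson extrapolation on the trapezoidal column (denominator 4−1=3):
T_{1}^{(1)} = 0.748446 + (0.748446 − 1.003698)/3 = 0.663362
T_{2}^{(1)} = 0.747993 + (0.747993 − 0.748446)/3 = 0.747842
T_{2}^{(2)} = 0.747842 + (0.747842 − 0.663362)/15 = 0.753474

0.7535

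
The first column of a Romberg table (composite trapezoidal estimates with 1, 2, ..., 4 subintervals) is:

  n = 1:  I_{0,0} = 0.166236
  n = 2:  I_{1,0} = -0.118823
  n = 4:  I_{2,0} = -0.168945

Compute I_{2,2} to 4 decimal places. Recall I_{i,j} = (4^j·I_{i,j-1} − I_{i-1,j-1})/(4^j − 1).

Richardson extrapolation on the trapezoidal column (denominator 4−1=3):
I_{1,1} = -0.118823 + (-0.118823 − 0.166236)/3 = -0.213843
I_{2,1} = -0.168945 + (-0.168945 − (-0.118823))/3 = -0.185652
I_{2,2} = -0.185652 + (-0.185652 − (-0.213843))/15 = -0.183773

-0.1838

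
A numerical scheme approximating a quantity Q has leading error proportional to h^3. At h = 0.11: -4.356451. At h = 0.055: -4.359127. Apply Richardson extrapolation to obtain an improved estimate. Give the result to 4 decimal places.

-4.3595

The leading error scales as h^3; refining by a factor of 2 reduces it by 2^3 = 8.
Extrapolated value = (8·A(h/2) − A(h)) / (8 − 1)
= (8·(-4.359127) − (-4.356451)) / 7
= -30.516565 / 7 = -4.359509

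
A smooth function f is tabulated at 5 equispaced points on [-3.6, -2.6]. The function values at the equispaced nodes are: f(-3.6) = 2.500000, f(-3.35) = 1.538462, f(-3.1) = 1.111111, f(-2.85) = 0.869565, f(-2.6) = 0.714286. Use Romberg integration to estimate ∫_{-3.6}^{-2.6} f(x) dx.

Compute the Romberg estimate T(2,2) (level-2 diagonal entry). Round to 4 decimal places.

1.2543

T(0,0) (trapezoid, 1 panel, h=1.0000): 1.607143
T(1,0) (trapezoid, 2 panels, h=0.5000): 1.359127
T(2,0) (trapezoid, 4 panels, h=0.2500): 1.281570
T(1,1) = 1.359127 + (1.359127 − 1.607143)/3 = 1.276455
T(2,1) = 1.281570 + (1.281570 − 1.359127)/3 = 1.255718
T(2,2) = 1.255718 + (1.255718 − 1.276455)/15 = 1.254336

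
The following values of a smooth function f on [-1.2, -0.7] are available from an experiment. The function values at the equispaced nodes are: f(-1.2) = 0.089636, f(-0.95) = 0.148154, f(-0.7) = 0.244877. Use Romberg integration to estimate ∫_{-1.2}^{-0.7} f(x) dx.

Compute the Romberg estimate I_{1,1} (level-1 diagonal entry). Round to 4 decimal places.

0.0773

I_{0,0} (trapezoid, 1 panel, h=0.5000): 0.083628
I_{1,0} (trapezoid, 2 panels, h=0.2500): 0.078853
I_{1,1} = 0.078853 + (0.078853 − 0.083628)/3 = 0.077261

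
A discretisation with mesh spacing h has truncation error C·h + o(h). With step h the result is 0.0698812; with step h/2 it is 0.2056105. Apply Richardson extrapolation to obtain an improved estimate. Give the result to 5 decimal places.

0.34134

Extrapolated value = (2·A(h/2) − A(h)) / (2 − 1)
= (2·0.2056105 − 0.0698812) / 1
= 0.3413398 / 1 = 0.3413398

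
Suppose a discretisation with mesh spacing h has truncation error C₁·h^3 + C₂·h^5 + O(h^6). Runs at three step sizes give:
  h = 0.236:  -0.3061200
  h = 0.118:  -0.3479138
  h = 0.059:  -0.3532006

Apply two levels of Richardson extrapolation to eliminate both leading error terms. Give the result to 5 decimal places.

First eliminate the h^3 term (factor 2^3 = 8):
  B₁ = (8·(-0.3479138) − (-0.3061200))/7 = -0.3538843
  B₂ = (8·(-0.3532006) − (-0.3479138))/7 = -0.3539559
Then eliminate the h^5 term (factor 2^5 = 32):
  (32·(-0.3539559) − (-0.3538843))/31 = -0.3539582

-0.35396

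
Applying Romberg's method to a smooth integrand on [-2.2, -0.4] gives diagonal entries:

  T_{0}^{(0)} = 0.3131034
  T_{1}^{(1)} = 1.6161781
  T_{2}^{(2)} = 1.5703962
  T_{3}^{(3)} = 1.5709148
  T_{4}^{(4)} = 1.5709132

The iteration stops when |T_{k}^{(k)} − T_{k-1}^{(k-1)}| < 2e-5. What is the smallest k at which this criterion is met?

k = 4

|T_{1}^{(1)} − T_{0}^{(0)}| = 1.3030747 ≥ 2e-5
|T_{2}^{(2)} − T_{1}^{(1)}| = 0.0457819 ≥ 2e-5
|T_{3}^{(3)} − T_{2}^{(2)}| = 0.0005186 ≥ 2e-5
|T_{4}^{(4)} − T_{3}^{(3)}| = 0.0000016 < 2e-5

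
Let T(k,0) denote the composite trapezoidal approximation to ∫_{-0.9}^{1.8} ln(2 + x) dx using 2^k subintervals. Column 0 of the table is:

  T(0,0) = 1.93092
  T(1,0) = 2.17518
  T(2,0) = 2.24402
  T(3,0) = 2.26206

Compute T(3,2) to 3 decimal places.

T(2,1) = 2.24402 + (2.24402 − 2.17518)/3 = 2.26697
T(3,1) = 2.26206 + (2.26206 − 2.24402)/3 = 2.26807
T(3,2) = (16·2.26807 − 2.26697) / 15 = 2.26814
(Column j=1 coincides with Simpson's rule on the same nodes.)

2.268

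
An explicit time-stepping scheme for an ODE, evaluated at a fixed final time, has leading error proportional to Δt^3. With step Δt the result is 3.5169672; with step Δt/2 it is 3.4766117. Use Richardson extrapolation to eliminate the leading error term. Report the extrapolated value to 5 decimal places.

The leading error scales as Δt^3; refining by a factor of 2 reduces it by 2^3 = 8.
Extrapolated value = (8·A(Δt/2) − A(Δt)) / (8 − 1)
= (8·3.4766117 − 3.5169672) / 7
= 24.2959264 / 7 = 3.4708466

3.47085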